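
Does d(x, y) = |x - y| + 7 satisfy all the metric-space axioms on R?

No. d fails identity of indiscernibles (specifically d(x,x) = 0): d(4, 4) = |4 - 4| + 7 = 0 + 7 = 7 ≠ 0.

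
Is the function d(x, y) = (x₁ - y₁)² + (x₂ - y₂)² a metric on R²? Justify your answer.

No. The squared Euclidean distance fails the triangle inequality. Counterexample: x = (0, 0), y = (5, 4), z = (10, 8). d(x,z) = 10² + 8² = 164, but d(x,y) + d(y,z) = (5² + 4²) + (5² + 4²) = 41 + 41 = 82. Since 164 > 82, the triangle inequality is violated. (Note: √d, the ordinary Euclidean distance, IS a metric.)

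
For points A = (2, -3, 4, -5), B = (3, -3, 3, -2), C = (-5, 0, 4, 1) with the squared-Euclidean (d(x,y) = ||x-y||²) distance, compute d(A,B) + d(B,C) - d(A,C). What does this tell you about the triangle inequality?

d(A,B) = 1² + 0² + 1² + 3² = 11, d(B,C) = 8² + 3² + 1² + 3² = 83, d(A,C) = 7² + 3² + 0² + 6² = 94.
d(A,B) + d(B,C) - d(A,C) = 11 + 83 - 94 = 94 - 94 = 0. This is ≥ 0, so the triangle inequality holds for these points.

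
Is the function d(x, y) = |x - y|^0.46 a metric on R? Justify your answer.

Yes. With 0 < p = 0.46 ≤ 1, d(x,y) = |x-y|^0.46 is a metric on R. Non-negativity and symmetry are immediate; |x-y|^0.46 = 0 ⟺ |x-y| = 0 ⟺ x = y. For the triangle inequality, the function t ↦ t^0.46 is subadditive on [0,∞) when p ≤ 1, so |x-z|^0.46 ≤ (|x-y| + |y-z|)^0.46 ≤ |x-y|^0.46 + |y-z|^0.46.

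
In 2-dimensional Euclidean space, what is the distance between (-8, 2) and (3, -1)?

√(Σ(x_i - y_i)²) = √((-8 - 3)² + (2 - (-1))²)
= √((-11)² + 3²) = √(121 + 9) = √130 ≈ 11.4018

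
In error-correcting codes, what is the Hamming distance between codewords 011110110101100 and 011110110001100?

Differing positions: 10. Hamming distance = 1.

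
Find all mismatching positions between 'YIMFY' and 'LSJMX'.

Differing positions: 1, 2, 3, 4, 5. Hamming distance = 5.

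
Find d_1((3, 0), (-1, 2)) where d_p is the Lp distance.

Σ|x_i - y_i| = |3 - (-1)| + |0 - 2| = 4 + 2 = 6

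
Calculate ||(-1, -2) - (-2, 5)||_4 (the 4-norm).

(Σ|x_i - y_i|^4)^(1/4) = (|-1 - (-2)|^4 + |-2 - 5|^4)^(1/4)
= (1^4 + 7^4)^(1/4) = (1 + 2401)^(1/4) = (2402)^(1/4) ≈ 7.0007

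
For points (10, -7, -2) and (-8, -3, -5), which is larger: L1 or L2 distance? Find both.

L1 = |10 - (-8)| + |-7 - (-3)| + |-2 - (-5)| = 18 + 4 + 3 = 25
L2 = √(18² + 4² + 3²) = √349 ≈ 18.6815
L1 ≥ L2 always (equality iff movement is along one axis); L1 > L2 here.
Ratio L1/L2 = 25/√349 ≈ 1.3382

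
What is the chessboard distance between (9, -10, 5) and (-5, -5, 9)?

max(|x_i - y_i|) = max(|9 - (-5)|, |-10 - (-5)|, |5 - 9|) = max(14, 5, 4) = 14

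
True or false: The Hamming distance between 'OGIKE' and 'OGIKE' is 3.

Differing positions: none. Hamming distance = 0, so the claim that d_H = 3 is false.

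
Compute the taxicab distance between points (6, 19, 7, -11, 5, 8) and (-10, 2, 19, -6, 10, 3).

Σ|x_i - y_i| = |6 - (-10)| + |19 - 2| + |7 - 19| + |-11 - (-6)| + |5 - 10| + |8 - 3| = 16 + 17 + 12 + 5 + 5 + 5 = 60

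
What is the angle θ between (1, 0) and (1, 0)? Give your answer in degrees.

With u = (1, 0), v = (1, 0):
u·v = 1·1 + 0·0 = 1 + 0 = 1.
|u| = √(1² + 0²) = √1, |v| = √(1² + 0²) = √1, so |u||v| = √(1·1) = √1 = 1.
cos θ = (u·v)/(|u||v|) = 1/1 = 1 (the vectors are parallel, pointing the same way)
θ = arccos(1) = 0°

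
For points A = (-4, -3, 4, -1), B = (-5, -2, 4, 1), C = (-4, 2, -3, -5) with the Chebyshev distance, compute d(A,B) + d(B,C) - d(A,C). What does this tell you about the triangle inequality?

d(A,B) = max(1, 1, 0, 2) = 2, d(B,C) = max(1, 4, 7, 6) = 7, d(A,C) = max(0, 5, 7, 4) = 7.
d(A,B) + d(B,C) - d(A,C) = 2 + 7 - 7 = 9 - 7 = 2. This is ≥ 0, so the triangle inequality holds for these points.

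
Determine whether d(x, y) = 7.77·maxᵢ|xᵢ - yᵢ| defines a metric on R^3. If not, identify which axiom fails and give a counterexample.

Yes. The L∞ (Chebyshev) norm induces a metric on R^3, and multiplying a metric by a positive constant 7.77 > 0 preserves all four axioms: non-negativity (7.77·||x-y|| ≥ 0), identity (7.77·||x-y|| = 0 ⟺ ||x-y|| = 0 ⟺ x = y), symmetry (||x-y|| = ||y-x||), and the triangle inequality (7.77·||x-z|| ≤ 7.77·||x-y|| + 7.77·||y-z||). So d is a metric.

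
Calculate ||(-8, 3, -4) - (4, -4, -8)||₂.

√(Σ(x_i - y_i)²) = √((-8 - 4)² + (3 - (-4))² + (-4 - (-8))²)
= √((-12)² + 7² + 4²) = √(144 + 49 + 16) = √209 ≈ 14.4568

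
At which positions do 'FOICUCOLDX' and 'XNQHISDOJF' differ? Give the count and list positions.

Differing positions: 1, 2, 3, 4, 5, 6, 7, 8, 9, 10. Hamming distance = 10.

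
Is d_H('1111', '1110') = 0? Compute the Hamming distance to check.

Differing positions: 4. Hamming distance = 1, so the claim that d_H = 0 is false.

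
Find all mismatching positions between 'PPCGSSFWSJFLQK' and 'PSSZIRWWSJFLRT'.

Differing positions: 2, 3, 4, 5, 6, 7, 13, 14. Hamming distance = 8.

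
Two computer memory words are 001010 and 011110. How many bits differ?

Differing positions: 2, 4. Hamming distance = 2.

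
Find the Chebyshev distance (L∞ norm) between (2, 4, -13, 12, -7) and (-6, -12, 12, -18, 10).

max(|x_i - y_i|) = max(|2 - (-6)|, |4 - (-12)|, |-13 - 12|, |12 - (-18)|, |-7 - 10|) = max(8, 16, 25, 30, 17) = 30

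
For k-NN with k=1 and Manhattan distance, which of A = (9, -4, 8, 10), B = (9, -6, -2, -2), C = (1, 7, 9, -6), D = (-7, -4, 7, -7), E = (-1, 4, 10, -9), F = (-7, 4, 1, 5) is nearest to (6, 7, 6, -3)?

Distances: d(A) = 29, d(B) = 25, d(C) = 11, d(D) = 29, d(E) = 20, d(F) = 29. Nearest: C = (1, 7, 9, -6) with distance 11.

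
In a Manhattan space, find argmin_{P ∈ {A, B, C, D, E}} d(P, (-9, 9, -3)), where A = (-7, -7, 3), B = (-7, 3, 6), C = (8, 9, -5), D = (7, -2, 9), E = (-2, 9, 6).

Distances: d(A) = 24, d(B) = 17, d(C) = 19, d(D) = 39, d(E) = 16. Nearest: E = (-2, 9, 6) with distance 16.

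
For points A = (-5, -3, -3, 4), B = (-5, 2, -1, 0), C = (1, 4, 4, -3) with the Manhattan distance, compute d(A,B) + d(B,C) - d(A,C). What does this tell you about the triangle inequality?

d(A,B) = 0 + 5 + 2 + 4 = 11, d(B,C) = 6 + 2 + 5 + 3 = 16, d(A,C) = 6 + 7 + 7 + 7 = 27.
d(A,B) + d(B,C) - d(A,C) = 11 + 16 - 27 = 27 - 27 = 0. This is ≥ 0, so the triangle inequality holds for these points.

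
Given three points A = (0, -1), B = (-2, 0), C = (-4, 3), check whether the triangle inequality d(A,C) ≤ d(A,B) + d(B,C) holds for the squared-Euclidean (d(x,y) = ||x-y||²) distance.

d(A,B) = 2² + 1² = 5, d(B,C) = 2² + 3² = 13, d(A,C) = 4² + 4² = 32.
d(A,C) = 32 > 5 + 13 = 18. Triangle inequality is VIOLATED. (Squared-Euclidean is not a metric — this is a counterexample.)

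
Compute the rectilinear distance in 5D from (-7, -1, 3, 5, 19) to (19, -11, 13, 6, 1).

Σ|x_i - y_i| = |-7 - 19| + |-1 - (-11)| + |3 - 13| + |5 - 6| + |19 - 1| = 26 + 10 + 10 + 1 + 18 = 65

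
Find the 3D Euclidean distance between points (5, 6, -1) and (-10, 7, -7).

√(Σ(x_i - y_i)²) = √((5 - (-10))² + (6 - 7)² + (-1 - (-7))²)
= √(15² + (-1)² + 6²) = √(225 + 1 + 36) = √262 ≈ 16.1864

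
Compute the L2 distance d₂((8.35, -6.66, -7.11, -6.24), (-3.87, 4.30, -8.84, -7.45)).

√(Σ(x_i - y_i)²) = √((8.35 - (-3.87))² + (-6.66 - 4.3)² + (-7.11 - (-8.84))² + (-6.24 - (-7.45))²)
= √(12.22² + (-10.96)² + 1.73² + 1.21²) = √(149.3284 + 120.1216 + 2.9929 + 1.4641) = √273.907 ≈ 16.5501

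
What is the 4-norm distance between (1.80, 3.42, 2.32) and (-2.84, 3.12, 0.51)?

(Σ|x_i - y_i|^4)^(1/4) = (|1.8 - (-2.84)|^4 + |3.42 - 3.12|^4 + |2.32 - 0.51|^4)^(1/4)
= (4.64^4 + 0.3^4 + 1.81^4)^(1/4) ≈ (463.5237 + 0.0081 + 10.7328)^(1/4) = (474.2646)^(1/4) ≈ 4.6666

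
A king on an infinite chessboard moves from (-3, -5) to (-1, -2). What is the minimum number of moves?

max(|x_i - y_i|) = max(|-3 - (-1)|, |-5 - (-2)|) = max(2, 3) = 3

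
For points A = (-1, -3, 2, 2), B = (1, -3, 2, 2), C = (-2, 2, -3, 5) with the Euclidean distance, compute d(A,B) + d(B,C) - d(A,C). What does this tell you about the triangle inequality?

d(A,B) = √(2² + 0² + 0² + 0²) = √4 = 2, d(B,C) = √(3² + 5² + 5² + 3²) = √68 ≈ 8.2462, d(A,C) = √(1² + 5² + 5² + 3²) = √60 ≈ 7.746.
d(A,B) + d(B,C) - d(A,C) = 2 + 8.2462 - 7.746 = 10.2462 - 7.746 = 2.5002 (to 4 decimal places). This is ≥ 0, so the triangle inequality holds for these points.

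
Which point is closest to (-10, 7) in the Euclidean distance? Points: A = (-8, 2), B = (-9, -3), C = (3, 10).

Distances: d(A) ≈ 5.3852, d(B) ≈ 10.0499, d(C) ≈ 13.3417. Nearest: A = (-8, 2) with distance 5.3852.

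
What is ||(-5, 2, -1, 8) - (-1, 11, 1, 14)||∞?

max(|x_i - y_i|) = max(|-5 - (-1)|, |2 - 11|, |-1 - 1|, |8 - 14|) = max(4, 9, 2, 6) = 9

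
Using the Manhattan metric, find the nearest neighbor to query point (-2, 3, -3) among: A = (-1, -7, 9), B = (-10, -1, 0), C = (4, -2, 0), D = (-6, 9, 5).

Distances: d(A) = 23, d(B) = 15, d(C) = 14, d(D) = 18. Nearest: C = (4, -2, 0) with distance 14.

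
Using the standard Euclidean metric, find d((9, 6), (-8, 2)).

√(Σ(x_i - y_i)²) = √((9 - (-8))² + (6 - 2)²)
= √(17² + 4²) = √(289 + 16) = √305 ≈ 17.4642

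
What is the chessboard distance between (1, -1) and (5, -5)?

max(|x_i - y_i|) = max(|1 - 5|, |-1 - (-5)|) = max(4, 4) = 4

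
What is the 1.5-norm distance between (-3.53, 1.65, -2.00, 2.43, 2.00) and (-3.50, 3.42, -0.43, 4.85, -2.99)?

(Σ|x_i - y_i|^1.5)^(1/1.5) = (|-3.53 - (-3.5)|^1.5 + |1.65 - 3.42|^1.5 + |-2 - (-0.43)|^1.5 + |2.43 - 4.85|^1.5 + |2 - (-2.99)|^1.5)^(1/1.5)
= (0.03^1.5 + 1.77^1.5 + 1.57^1.5 + 2.42^1.5 + 4.99^1.5)^(1/1.5) ≈ (0.0052 + 2.3548 + 1.9672 + 3.7646 + 11.1468)^(1/1.5) = (19.2386)^(1/1.5) ≈ 7.1799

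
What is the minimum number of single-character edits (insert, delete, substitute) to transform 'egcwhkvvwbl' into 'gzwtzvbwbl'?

Let D[i][j] be the edit distance between the first i characters of 'egcwhkvvwbl' and the first j characters of 'gzwtzvbwbl', with D[i][0] = i, D[0][j] = j, and D[i][j] = D[i-1][j-1] if the characters match, else 1 + min(D[i-1][j], D[i][j-1], D[i-1][j-1]). Filling the table (rows: prefixes of 'egcwhkvvwbl', columns: prefixes of 'gzwtzvbwbl'):
     ε  g  z  w  t  z  v  b  w  b  l
  ε  0  1  2  3  4  5  6  7  8  9 10
  e  1  1  2  3  4  5  6  7  8  9 10
  g  2  1  2  3  4  5  6  7  8  9 10
  c  3  2  2  3  4  5  6  7  8  9 10
  w  4  3  3  2  3  4  5  6  7  8  9
  h  5  4  4  3  3  4  5  6  7  8  9
  k  6  5  5  4  4  4  5  6  7  8  9
  v  7  6  6  5  5  5  4  5  6  7  8
  v  8  7  7  6  6  6  5  5  6  7  8
  w  9  8  8  7  7  7  6  6  5  6  7
  b 10  9  9  8  8  8  7  6  6  5  6
  l 11 10 10  9  9  9  8  7  7  6  5
The bottom-right entry gives D[11][10] = 5, so no sequence of fewer than 5 edits works. Backtracking through the table gives one optimal edit sequence (5 edits):
  egcwhkvvwbl → gcwhkvvwbl (del e @1)
  gcwhkvvwbl → gzwhkvvwbl (sub c→z @2)
  gzwhkvvwbl → gzwtkvvwbl (sub h→t @4)
  gzwtkvvwbl → gzwtzvvwbl (sub k→z @5)
  gzwtzvvwbl → gzwtzvbwbl (sub v→b @7)
Edit distance = 5.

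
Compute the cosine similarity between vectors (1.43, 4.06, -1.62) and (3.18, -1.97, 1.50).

With u = (1.43, 4.06, -1.62), v = (3.18, -1.97, 1.50):
u·v = 1.43·3.18 + 4.06·(-1.97) + (-1.62)·1.5 = 4.5474 + (-7.9982) + (-2.43) = -5.8808.
|u| = √(1.43² + 4.06² + (-1.62)²) = √(2.0449 + 16.4836 + 2.6244) = √21.1529, |v| = √(3.18² + (-1.97)² + 1.5²) = √(10.1124 + 3.8809 + 2.25) = √16.2433.
cos θ = (u·v)/(|u||v|) = -5.8808/(√21.1529·√16.2433) ≈ -0.3173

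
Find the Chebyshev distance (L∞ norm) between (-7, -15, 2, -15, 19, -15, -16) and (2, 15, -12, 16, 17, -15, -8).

max(|x_i - y_i|) = max(|-7 - 2|, |-15 - 15|, |2 - (-12)|, |-15 - 16|, |19 - 17|, |-15 - (-15)|, |-16 - (-8)|) = max(9, 30, 14, 31, 2, 0, 8) = 31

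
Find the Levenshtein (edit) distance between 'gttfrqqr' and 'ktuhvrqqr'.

Let D[i][j] be the edit distance between the first i characters of 'gttfrqqr' and the first j characters of 'ktuhvrqqr', with D[i][0] = i, D[0][j] = j, and D[i][j] = D[i-1][j-1] if the characters match, else 1 + min(D[i-1][j], D[i][j-1], D[i-1][j-1]). Filling the table (rows: prefixes of 'gttfrqqr', columns: prefixes of 'ktuhvrqqr'):
     ε  k  t  u  h  v  r  q  q  r
  ε  0  1  2  3  4  5  6  7  8  9
  g  1  1  2  3  4  5  6  7  8  9
  t  2  2  1  2  3  4  5  6  7  8
  t  3  3  2  2  3  4  5  6  7  8
  f  4  4  3  3  3  4  5  6  7  8
  r  5  5  4  4  4  4  4  5  6  7
  q  6  6  5  5  5  5  5  4  5  6
  q  7  7  6  6  6  6  6  5  4  5
  r  8  8  7  7  7  7  6  6  5  4
The bottom-right entry gives D[8][9] = 4, so no sequence of fewer than 4 edits works. Backtracking through the table gives one optimal edit sequence (4 edits):
  gttfrqqr → kttfrqqr (sub g→k @1)
  kttfrqqr → ktutfrqqr (ins u @3)
  ktutfrqqr → ktuhfrqqr (sub t→h @4)
  ktuhfrqqr → ktuhvrqqr (sub f→v @5)
Edit distance = 4.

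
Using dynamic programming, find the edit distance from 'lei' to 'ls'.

Let D[i][j] be the edit distance between the first i characters of 'lei' and the first j characters of 'ls', with D[i][0] = i, D[0][j] = j, and D[i][j] = D[i-1][j-1] if the characters match, else 1 + min(D[i-1][j], D[i][j-1], D[i-1][j-1]). Filling the table (rows: prefixes of 'lei', columns: prefixes of 'ls'):
     ε  l  s
  ε  0  1  2
  l  1  0  1
  e  2  1  1
  i  3  2  2
The bottom-right entry gives D[3][2] = 2, so no sequence of fewer than 2 edits works. Backtracking through the table gives one optimal edit sequence (2 edits):
  lei → li (del e @2)
  li → ls (sub i→s @2)
Edit distance = 2.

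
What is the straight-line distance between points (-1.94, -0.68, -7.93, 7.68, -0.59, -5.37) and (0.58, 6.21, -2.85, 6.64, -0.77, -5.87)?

√(Σ(x_i - y_i)²) = √((-1.94 - 0.58)² + (-0.68 - 6.21)² + (-7.93 - (-2.85))² + (7.68 - 6.64)² + (-0.59 - (-0.77))² + (-5.37 - (-5.87))²)
= √((-2.52)² + (-6.89)² + (-5.08)² + 1.04² + 0.18² + 0.5²) = √(6.3504 + 47.4721 + 25.8064 + 1.0816 + 0.0324 + 0.25) = √80.9929 ≈ 8.9996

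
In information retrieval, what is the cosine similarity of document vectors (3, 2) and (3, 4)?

With u = (3, 2), v = (3, 4):
u·v = 3·3 + 2·4 = 9 + 8 = 17.
|u| = √(3² + 2²) = √13, |v| = √(3² + 4²) = √25, so |u||v| = √(13·25) = √325.
cos θ = (u·v)/(|u||v|) = 17/√325 ≈ 0.943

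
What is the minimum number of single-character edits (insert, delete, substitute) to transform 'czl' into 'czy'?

Let D[i][j] be the edit distance between the first i characters of 'czl' and the first j characters of 'czy', with D[i][0] = i, D[0][j] = j, and D[i][j] = D[i-1][j-1] if the characters match, else 1 + min(D[i-1][j], D[i][j-1], D[i-1][j-1]). Filling the table (rows: prefixes of 'czl', columns: prefixes of 'czy'):
     ε  c  z  y
  ε  0  1  2  3
  c  1  0  1  2
  z  2  1  0  1
  l  3  2  1  1
The bottom-right entry gives D[3][3] = 1, so no sequence of fewer than 1 edit works. Backtracking through the table gives one optimal edit sequence (1 edit):
  czl → czy (sub l→y @3)
Edit distance = 1.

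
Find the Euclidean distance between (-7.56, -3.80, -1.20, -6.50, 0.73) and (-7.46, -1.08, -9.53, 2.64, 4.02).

√(Σ(x_i - y_i)²) = √((-7.56 - (-7.46))² + (-3.8 - (-1.08))² + (-1.2 - (-9.53))² + (-6.5 - 2.64)² + (0.73 - 4.02)²)
= √((-0.1)² + (-2.72)² + 8.33² + (-9.14)² + (-3.29)²) = √(0.01 + 7.3984 + 69.3889 + 83.5396 + 10.8241) = √171.161 ≈ 13.0829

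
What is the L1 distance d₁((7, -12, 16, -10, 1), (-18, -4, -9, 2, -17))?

Σ|x_i - y_i| = |7 - (-18)| + |-12 - (-4)| + |16 - (-9)| + |-10 - 2| + |1 - (-17)| = 25 + 8 + 25 + 12 + 18 = 88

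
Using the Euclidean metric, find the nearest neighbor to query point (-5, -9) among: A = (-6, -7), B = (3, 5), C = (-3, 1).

Distances: d(A) ≈ 2.2361, d(B) ≈ 16.1245, d(C) ≈ 10.198. Nearest: A = (-6, -7) with distance 2.2361.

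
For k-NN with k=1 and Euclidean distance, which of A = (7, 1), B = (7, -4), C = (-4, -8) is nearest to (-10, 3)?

Distances: d(A) ≈ 17.1172, d(B) ≈ 18.3848, d(C) ≈ 12.53. Nearest: C = (-4, -8) with distance 12.53.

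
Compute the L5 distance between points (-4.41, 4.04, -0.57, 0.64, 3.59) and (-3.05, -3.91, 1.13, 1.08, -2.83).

(Σ|x_i - y_i|^5)^(1/5) = (|-4.41 - (-3.05)|^5 + |4.04 - (-3.91)|^5 + |-0.57 - 1.13|^5 + |0.64 - 1.08|^5 + |3.59 - (-2.83)|^5)^(1/5)
= (1.36^5 + 7.95^5 + 1.7^5 + 0.44^5 + 6.42^5)^(1/5) ≈ (4.6526 + 31756.7202 + 14.1986 + 0.0165 + 10906.2423)^(1/5) = (42681.8302)^(1/5) ≈ 8.4343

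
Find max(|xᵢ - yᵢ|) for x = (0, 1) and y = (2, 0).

max(|x_i - y_i|) = max(|0 - 2|, |1 - 0|) = max(2, 1) = 2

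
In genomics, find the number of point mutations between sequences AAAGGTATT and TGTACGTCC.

Differing positions: 1, 2, 3, 4, 5, 6, 7, 8, 9. Hamming distance = 9.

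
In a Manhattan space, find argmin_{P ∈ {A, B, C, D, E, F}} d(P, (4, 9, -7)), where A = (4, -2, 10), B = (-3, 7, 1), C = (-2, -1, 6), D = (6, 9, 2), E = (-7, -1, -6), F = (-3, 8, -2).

Distances: d(A) = 28, d(B) = 17, d(C) = 29, d(D) = 11, d(E) = 22, d(F) = 13. Nearest: D = (6, 9, 2) with distance 11.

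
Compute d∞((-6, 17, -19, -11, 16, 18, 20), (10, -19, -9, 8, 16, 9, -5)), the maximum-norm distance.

max(|x_i - y_i|) = max(|-6 - 10|, |17 - (-19)|, |-19 - (-9)|, |-11 - 8|, |16 - 16|, |18 - 9|, |20 - (-5)|) = max(16, 36, 10, 19, 0, 9, 25) = 36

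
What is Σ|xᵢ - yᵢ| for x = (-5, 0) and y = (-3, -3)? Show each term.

Σ|x_i - y_i| = |-5 - (-3)| + |0 - (-3)| = 2 + 3 = 5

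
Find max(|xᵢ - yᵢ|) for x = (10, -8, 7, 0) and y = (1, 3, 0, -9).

max(|x_i - y_i|) = max(|10 - 1|, |-8 - 3|, |7 - 0|, |0 - (-9)|) = max(9, 11, 7, 9) = 11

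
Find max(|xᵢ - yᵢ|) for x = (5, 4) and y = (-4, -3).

max(|x_i - y_i|) = max(|5 - (-4)|, |4 - (-3)|) = max(9, 7) = 9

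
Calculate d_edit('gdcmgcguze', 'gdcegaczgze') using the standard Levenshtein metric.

Let D[i][j] be the edit distance between the first i characters of 'gdcmgcguze' and the first j characters of 'gdcegaczgze', with D[i][0] = i, D[0][j] = j, and D[i][j] = D[i-1][j-1] if the characters match, else 1 + min(D[i-1][j], D[i][j-1], D[i-1][j-1]). Filling the table (rows: prefixes of 'gdcmgcguze', columns: prefixes of 'gdcegaczgze'):
     ε  g  d  c  e  g  a  c  z  g  z  e
  ε  0  1  2  3  4  5  6  7  8  9 10 11
  g  1  0  1  2  3  4  5  6  7  8  9 10
  d  2  1  0  1  2  3  4  5  6  7  8  9
  c  3  2  1  0  1  2  3  4  5  6  7  8
  m  4  3  2  1  1  2  3  4  5  6  7  8
  g  5  4  3  2  2  1  2  3  4  5  6  7
  c  6  5  4  3  3  2  2  2  3  4  5  6
  g  7  6  5  4  4  3  3  3  3  3  4  5
  u  8  7  6  5  5  4  4  4  4  4  4  5
  z  9  8  7  6  6  5  5  5  4  5  4  5
  e 10  9  8  7  6  6  6  6  5  5  5  4
The bottom-right entry gives D[10][11] = 4, so no sequence of fewer than 4 edits works. Backtracking through the table gives one optimal edit sequence (4 edits):
  gdcmgcguze → gdcegcguze (sub m→e @4)
  gdcegcguze → gdcegacguze (ins a @6)
  gdcegacguze → gdcegaczuze (sub g→z @8)
  gdcegaczuze → gdcegaczgze (sub u→g @9)
Edit distance = 4.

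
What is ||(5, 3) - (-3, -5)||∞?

max(|x_i - y_i|) = max(|5 - (-3)|, |3 - (-5)|) = max(8, 8) = 8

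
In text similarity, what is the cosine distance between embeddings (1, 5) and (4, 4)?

With u = (1, 5), v = (4, 4):
u·v = 1·4 + 5·4 = 4 + 20 = 24.
|u| = √(1² + 5²) = √26, |v| = √(4² + 4²) = √32, so |u||v| = √(26·32) = √832.
cos θ = (u·v)/(|u||v|) = 24/√832 ≈ 0.8321
Cosine distance = 1 - cos θ ≈ 1 - 0.8321 = 0.1679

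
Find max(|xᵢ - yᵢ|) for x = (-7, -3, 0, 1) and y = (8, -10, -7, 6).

max(|x_i - y_i|) = max(|-7 - 8|, |-3 - (-10)|, |0 - (-7)|, |1 - 6|) = max(15, 7, 7, 5) = 15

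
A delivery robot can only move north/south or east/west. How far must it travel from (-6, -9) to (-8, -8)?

Σ|x_i - y_i| = |-6 - (-8)| + |-9 - (-8)| = 2 + 1 = 3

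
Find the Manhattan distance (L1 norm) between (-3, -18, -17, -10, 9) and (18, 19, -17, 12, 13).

Σ|x_i - y_i| = |-3 - 18| + |-18 - 19| + |-17 - (-17)| + |-10 - 12| + |9 - 13| = 21 + 37 + 0 + 22 + 4 = 84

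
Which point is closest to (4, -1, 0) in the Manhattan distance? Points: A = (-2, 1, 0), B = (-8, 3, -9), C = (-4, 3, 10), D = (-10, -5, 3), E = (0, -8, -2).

Distances: d(A) = 8, d(B) = 25, d(C) = 22, d(D) = 21, d(E) = 13. Nearest: A = (-2, 1, 0) with distance 8.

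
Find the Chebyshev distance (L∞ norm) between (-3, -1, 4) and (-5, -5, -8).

max(|x_i - y_i|) = max(|-3 - (-5)|, |-1 - (-5)|, |4 - (-8)|) = max(2, 4, 12) = 12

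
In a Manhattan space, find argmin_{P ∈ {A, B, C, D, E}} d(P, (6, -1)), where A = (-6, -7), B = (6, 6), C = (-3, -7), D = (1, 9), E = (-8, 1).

Distances: d(A) = 18, d(B) = 7, d(C) = 15, d(D) = 15, d(E) = 16. Nearest: B = (6, 6) with distance 7.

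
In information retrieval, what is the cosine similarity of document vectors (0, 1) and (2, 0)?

With u = (0, 1), v = (2, 0):
u·v = 0·2 + 1·0 = 0 + 0 = 0.
|u| = √(0² + 1²) = √1, |v| = √(2² + 0²) = √4, so |u||v| = √(1·4) = √4 = 2.
cos θ = (u·v)/(|u||v|) = 0/2 = 0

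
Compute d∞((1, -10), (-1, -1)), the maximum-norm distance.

max(|x_i - y_i|) = max(|1 - (-1)|, |-10 - (-1)|) = max(2, 9) = 9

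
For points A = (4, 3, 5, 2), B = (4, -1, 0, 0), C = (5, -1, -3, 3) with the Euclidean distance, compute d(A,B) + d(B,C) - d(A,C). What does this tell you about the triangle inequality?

d(A,B) = √(0² + 4² + 5² + 2²) = √45 ≈ 6.7082, d(B,C) = √(1² + 0² + 3² + 3²) = √19 ≈ 4.3589, d(A,C) = √(1² + 4² + 8² + 1²) = √82 ≈ 9.0554.
d(A,B) + d(B,C) - d(A,C) = 6.7082 + 4.3589 - 9.0554 = 11.0671 - 9.0554 = 2.0117 (to 4 decimal places). This is ≥ 0, so the triangle inequality holds for these points.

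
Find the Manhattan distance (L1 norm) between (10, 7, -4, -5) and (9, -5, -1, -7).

Σ|x_i - y_i| = |10 - 9| + |7 - (-5)| + |-4 - (-1)| + |-5 - (-7)| = 1 + 12 + 3 + 2 = 18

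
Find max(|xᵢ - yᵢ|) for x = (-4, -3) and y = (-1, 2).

max(|x_i - y_i|) = max(|-4 - (-1)|, |-3 - 2|) = max(3, 5) = 5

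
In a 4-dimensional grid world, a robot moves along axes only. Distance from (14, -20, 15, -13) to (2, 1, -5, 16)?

Σ|x_i - y_i| = |14 - 2| + |-20 - 1| + |15 - (-5)| + |-13 - 16| = 12 + 21 + 20 + 29 = 82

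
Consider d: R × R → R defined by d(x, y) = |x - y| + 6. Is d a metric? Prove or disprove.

No. d fails identity of indiscernibles (specifically d(x,x) = 0): d(-8, -8) = |-8 - (-8)| + 6 = 0 + 6 = 6 ≠ 0.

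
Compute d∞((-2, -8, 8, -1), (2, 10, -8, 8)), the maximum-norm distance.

max(|x_i - y_i|) = max(|-2 - 2|, |-8 - 10|, |8 - (-8)|, |-1 - 8|) = max(4, 18, 16, 9) = 18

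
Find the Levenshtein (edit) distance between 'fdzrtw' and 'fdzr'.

Let D[i][j] be the edit distance between the first i characters of 'fdzrtw' and the first j characters of 'fdzr', with D[i][0] = i, D[0][j] = j, and D[i][j] = D[i-1][j-1] if the characters match, else 1 + min(D[i-1][j], D[i][j-1], D[i-1][j-1]). Filling the table (rows: prefixes of 'fdzrtw', columns: prefixes of 'fdzr'):
     ε  f  d  z  r
  ε  0  1  2  3  4
  f  1  0  1  2  3
  d  2  1  0  1  2
  z  3  2  1  0  1
  r  4  3  2  1  0
  t  5  4  3  2  1
  w  6  5  4  3  2
The bottom-right entry gives D[6][4] = 2, so no sequence of fewer than 2 edits works. Backtracking through the table gives one optimal edit sequence (2 edits):
  fdzrtw → fdzrw (del t @5)
  fdzrw → fdzr (del w @5)
Edit distance = 2.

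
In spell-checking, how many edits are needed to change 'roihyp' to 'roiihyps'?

Let D[i][j] be the edit distance between the first i characters of 'roihyp' and the first j characters of 'roiihyps', with D[i][0] = i, D[0][j] = j, and D[i][j] = D[i-1][j-1] if the characters match, else 1 + min(D[i-1][j], D[i][j-1], D[i-1][j-1]). Filling the table (rows: prefixes of 'roihyp', columns: prefixes of 'roiihyps'):
     ε  r  o  i  i  h  y  p  s
  ε  0  1  2  3  4  5  6  7  8
  r  1  0  1  2  3  4  5  6  7
  o  2  1  0  1  2  3  4  5  6
  i  3  2  1  0  1  2  3  4  5
  h  4  3  2  1  1  1  2  3  4
  y  5  4  3  2  2  2  1  2  3
  p  6  5  4  3  3  3  2  1  2
The bottom-right entry gives D[6][8] = 2, so no sequence of fewer than 2 edits works. Backtracking through the table gives one optimal edit sequence (2 edits):
  roihyp → roiihyp (ins i @3)
  roiihyp → roiihyps (ins s @8)
Edit distance = 2.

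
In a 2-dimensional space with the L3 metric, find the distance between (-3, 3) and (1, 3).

(Σ|x_i - y_i|^3)^(1/3) = (|-3 - 1|^3 + |3 - 3|^3)^(1/3)
= (4^3 + 0^3)^(1/3) = (64 + 0)^(1/3) = (64)^(1/3) = 4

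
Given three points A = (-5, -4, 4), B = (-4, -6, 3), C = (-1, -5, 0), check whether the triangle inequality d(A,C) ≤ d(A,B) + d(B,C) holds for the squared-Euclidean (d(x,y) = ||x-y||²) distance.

d(A,B) = 1² + 2² + 1² = 6, d(B,C) = 3² + 1² + 3² = 19, d(A,C) = 4² + 1² + 4² = 33.
d(A,C) = 33 > 6 + 19 = 25. Triangle inequality is VIOLATED. (Squared-Euclidean is not a metric — this is a counterexample.)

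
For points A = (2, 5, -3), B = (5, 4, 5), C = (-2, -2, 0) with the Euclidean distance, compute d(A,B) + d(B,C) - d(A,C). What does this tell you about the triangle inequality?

d(A,B) = √(3² + 1² + 8²) = √74 ≈ 8.6023, d(B,C) = √(7² + 6² + 5²) = √110 ≈ 10.4881, d(A,C) = √(4² + 7² + 3²) = √74 ≈ 8.6023.
d(A,B) + d(B,C) - d(A,C) = 8.6023 + 10.4881 - 8.6023 = 19.0904 - 8.6023 = 10.4881 (to 4 decimal places). This is ≥ 0, so the triangle inequality holds for these points.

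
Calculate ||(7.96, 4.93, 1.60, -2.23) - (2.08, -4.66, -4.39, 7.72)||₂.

√(Σ(x_i - y_i)²) = √((7.96 - 2.08)² + (4.93 - (-4.66))² + (1.6 - (-4.39))² + (-2.23 - 7.72)²)
= √(5.88² + 9.59² + 5.99² + (-9.95)²) = √(34.5744 + 91.9681 + 35.8801 + 99.0025) = √261.4251 ≈ 16.1686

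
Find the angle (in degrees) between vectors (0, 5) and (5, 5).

With u = (0, 5), v = (5, 5):
u·v = 0·5 + 5·5 = 0 + 25 = 25.
|u| = √(0² + 5²) = √25, |v| = √(5² + 5²) = √50, so |u||v| = √(25·50) = √1250.
cos θ = (u·v)/(|u||v|) = 25/√1250 ≈ 0.707107
θ = arccos(0.707107) ≈ 45°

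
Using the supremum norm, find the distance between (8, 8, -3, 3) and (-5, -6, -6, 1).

max(|x_i - y_i|) = max(|8 - (-5)|, |8 - (-6)|, |-3 - (-6)|, |3 - 1|) = max(13, 14, 3, 2) = 14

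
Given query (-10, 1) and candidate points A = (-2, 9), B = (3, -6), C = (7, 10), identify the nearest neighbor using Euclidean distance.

Distances: d(A) ≈ 11.3137, d(B) ≈ 14.7648, d(C) ≈ 19.2354. Nearest: A = (-2, 9) with distance 11.3137.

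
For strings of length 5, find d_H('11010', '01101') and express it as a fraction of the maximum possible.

Differing positions: 1, 3, 4, 5. Hamming distance = 4. The maximum possible Hamming distance for length-5 strings is 5, so d_H/5 = 4/5 = 0.8.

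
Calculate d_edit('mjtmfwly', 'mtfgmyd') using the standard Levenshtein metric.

Let D[i][j] be the edit distance between the first i characters of 'mjtmfwly' and the first j characters of 'mtfgmyd', with D[i][0] = i, D[0][j] = j, and D[i][j] = D[i-1][j-1] if the characters match, else 1 + min(D[i-1][j], D[i][j-1], D[i-1][j-1]). Filling the table (rows: prefixes of 'mjtmfwly', columns: prefixes of 'mtfgmyd'):
     ε  m  t  f  g  m  y  d
  ε  0  1  2  3  4  5  6  7
  m  1  0  1  2  3  4  5  6
  j  2  1  1  2  3  4  5  6
  t  3  2  1  2  3  4  5  6
  m  4  3  2  2  3  3  4  5
  f  5  4  3  2  3  4  4  5
  w  6  5  4  3  3  4  5  5
  l  7  6  5  4  4  4  5  6
  y  8  7  6  5  5  5  4  5
The bottom-right entry gives D[8][7] = 5, so no sequence of fewer than 5 edits works. Backtracking through the table gives one optimal edit sequence (5 edits):
  mjtmfwly → mtmfwly (del j @2)
  mtmfwly → mtfwly (del m @3)
  mtfwly → mtfgly (sub w→g @4)
  mtfgly → mtfgmy (sub l→m @5)
  mtfgmy → mtfgmyd (ins d @7)
Edit distance = 5.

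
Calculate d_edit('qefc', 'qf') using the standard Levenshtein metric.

Let D[i][j] be the edit distance between the first i characters of 'qefc' and the first j characters of 'qf', with D[i][0] = i, D[0][j] = j, and D[i][j] = D[i-1][j-1] if the characters match, else 1 + min(D[i-1][j], D[i][j-1], D[i-1][j-1]). Filling the table (rows: prefixes of 'qefc', columns: prefixes of 'qf'):
     ε  q  f
  ε  0  1  2
  q  1  0  1
  e  2  1  1
  f  3  2  1
  c  4  3  2
The bottom-right entry gives D[4][2] = 2, so no sequence of fewer than 2 edits works. Backtracking through the table gives one optimal edit sequence (2 edits):
  qefc → qfc (del e @2)
  qfc → qf (del c @3)
Edit distance = 2.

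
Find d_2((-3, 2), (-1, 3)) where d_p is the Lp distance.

(Σ|x_i - y_i|^2)^(1/2) = (|-3 - (-1)|^2 + |2 - 3|^2)^(1/2)
= (2^2 + 1^2)^(1/2) = (4 + 1)^(1/2) = (5)^(1/2) ≈ 2.2361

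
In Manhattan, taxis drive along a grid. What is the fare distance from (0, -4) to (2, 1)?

Σ|x_i - y_i| = |0 - 2| + |-4 - 1| = 2 + 5 = 7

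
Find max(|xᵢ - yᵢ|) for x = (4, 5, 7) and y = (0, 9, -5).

max(|x_i - y_i|) = max(|4 - 0|, |5 - 9|, |7 - (-5)|) = max(4, 4, 12) = 12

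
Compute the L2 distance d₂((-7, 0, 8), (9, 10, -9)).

√(Σ(x_i - y_i)²) = √((-7 - 9)² + (0 - 10)² + (8 - (-9))²)
= √((-16)² + (-10)² + 17²) = √(256 + 100 + 289) = √645 ≈ 25.3969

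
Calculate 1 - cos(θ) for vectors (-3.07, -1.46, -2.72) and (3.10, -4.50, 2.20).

With u = (-3.07, -1.46, -2.72), v = (3.10, -4.50, 2.20):
u·v = (-3.07)·3.1 + (-1.46)·(-4.5) + (-2.72)·2.2 = (-9.517) + 6.57 + (-5.984) = -8.931.
|u| = √((-3.07)² + (-1.46)² + (-2.72)²) = √(9.4249 + 2.1316 + 7.3984) = √18.9549, |v| = √(3.1² + (-4.5)² + 2.2²) = √(9.61 + 20.25 + 4.84) = √34.7.
cos θ = (u·v)/(|u||v|) = -8.931/(√18.9549·√34.7) ≈ -0.3482
Cosine distance = 1 - cos θ ≈ 1 - (-0.3482) = 1.3482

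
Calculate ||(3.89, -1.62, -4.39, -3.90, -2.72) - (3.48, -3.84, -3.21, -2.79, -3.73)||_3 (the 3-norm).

(Σ|x_i - y_i|^3)^(1/3) = (|3.89 - 3.48|^3 + |-1.62 - (-3.84)|^3 + |-4.39 - (-3.21)|^3 + |-3.9 - (-2.79)|^3 + |-2.72 - (-3.73)|^3)^(1/3)
= (0.41^3 + 2.22^3 + 1.18^3 + 1.11^3 + 1.01^3)^(1/3) ≈ (0.0689 + 10.941 + 1.643 + 1.3676 + 1.0303)^(1/3) = (15.0508)^(1/3) ≈ 2.469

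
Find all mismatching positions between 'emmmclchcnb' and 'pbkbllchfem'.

Differing positions: 1, 2, 3, 4, 5, 9, 10, 11. Hamming distance = 8.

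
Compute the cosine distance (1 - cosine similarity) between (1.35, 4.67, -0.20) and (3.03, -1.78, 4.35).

With u = (1.35, 4.67, -0.20), v = (3.03, -1.78, 4.35):
u·v = 1.35·3.03 + 4.67·(-1.78) + (-0.2)·4.35 = 4.0905 + (-8.3126) + (-0.87) = -5.0921.
|u| = √(1.35² + 4.67² + (-0.2)²) = √(1.8225 + 21.8089 + 0.04) = √23.6714, |v| = √(3.03² + (-1.78)² + 4.35²) = √(9.1809 + 3.1684 + 18.9225) = √31.2718.
cos θ = (u·v)/(|u||v|) = -5.0921/(√23.6714·√31.2718) ≈ -0.1872
Cosine distance = 1 - cos θ ≈ 1 - (-0.1872) = 1.1872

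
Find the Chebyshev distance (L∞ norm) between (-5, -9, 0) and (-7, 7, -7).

max(|x_i - y_i|) = max(|-5 - (-7)|, |-9 - 7|, |0 - (-7)|) = max(2, 16, 7) = 16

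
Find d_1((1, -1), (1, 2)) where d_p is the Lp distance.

Σ|x_i - y_i| = |1 - 1| + |-1 - 2| = 0 + 3 = 3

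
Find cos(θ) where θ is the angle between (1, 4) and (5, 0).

With u = (1, 4), v = (5, 0):
u·v = 1·5 + 4·0 = 5 + 0 = 5.
|u| = √(1² + 4²) = √17, |v| = √(5² + 0²) = √25, so |u||v| = √(17·25) = √425.
cos θ = (u·v)/(|u||v|) = 5/√425 ≈ 0.2425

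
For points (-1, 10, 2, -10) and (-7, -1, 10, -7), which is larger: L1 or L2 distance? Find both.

L1 = |-1 - (-7)| + |10 - (-1)| + |2 - 10| + |-10 - (-7)| = 6 + 11 + 8 + 3 = 28
L2 = √(6² + 11² + 8² + 3²) = √230 ≈ 15.1658
L1 ≥ L2 always (equality iff movement is along one axis); L1 > L2 here.
Ratio L1/L2 = 28/√230 ≈ 1.8463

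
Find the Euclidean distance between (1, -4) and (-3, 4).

√(Σ(x_i - y_i)²) = √((1 - (-3))² + (-4 - 4)²)
= √(4² + (-8)²) = √(16 + 64) = √80 ≈ 8.9443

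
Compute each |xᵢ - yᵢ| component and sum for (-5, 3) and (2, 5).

Σ|x_i - y_i| = |-5 - 2| + |3 - 5| = 7 + 2 = 9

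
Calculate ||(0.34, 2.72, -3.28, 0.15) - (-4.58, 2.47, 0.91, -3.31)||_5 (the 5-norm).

(Σ|x_i - y_i|^5)^(1/5) = (|0.34 - (-4.58)|^5 + |2.72 - 2.47|^5 + |-3.28 - 0.91|^5 + |0.15 - (-3.31)|^5)^(1/5)
= (4.92^5 + 0.25^5 + 4.19^5 + 3.46^5)^(1/5) ≈ (2882.873 + 0.001 + 1291.4278 + 495.8845)^(1/5) = (4670.1863)^(1/5) ≈ 5.4183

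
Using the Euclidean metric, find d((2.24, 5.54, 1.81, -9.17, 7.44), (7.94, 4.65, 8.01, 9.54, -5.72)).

√(Σ(x_i - y_i)²) = √((2.24 - 7.94)² + (5.54 - 4.65)² + (1.81 - 8.01)² + (-9.17 - 9.54)² + (7.44 - (-5.72))²)
= √((-5.7)² + 0.89² + (-6.2)² + (-18.71)² + 13.16²) = √(32.49 + 0.7921 + 38.44 + 350.0641 + 173.1856) = √594.9718 ≈ 24.392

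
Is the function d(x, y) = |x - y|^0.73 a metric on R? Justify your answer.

Yes. With 0 < p = 0.73 ≤ 1, d(x,y) = |x-y|^0.73 is a metric on R. Non-negativity and symmetry are immediate; |x-y|^0.73 = 0 ⟺ |x-y| = 0 ⟺ x = y. For the triangle inequality, the function t ↦ t^0.73 is subadditive on [0,∞) when p ≤ 1, so |x-z|^0.73 ≤ (|x-y| + |y-z|)^0.73 ≤ |x-y|^0.73 + |y-z|^0.73.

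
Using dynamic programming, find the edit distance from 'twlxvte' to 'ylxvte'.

Let D[i][j] be the edit distance between the first i characters of 'twlxvte' and the first j characters of 'ylxvte', with D[i][0] = i, D[0][j] = j, and D[i][j] = D[i-1][j-1] if the characters match, else 1 + min(D[i-1][j], D[i][j-1], D[i-1][j-1]). Filling the table (rows: prefixes of 'twlxvte', columns: prefixes of 'ylxvte'):
     ε  y  l  x  v  t  e
  ε  0  1  2  3  4  5  6
  t  1  1  2  3  4  4  5
  w  2  2  2  3  4  5  5
  l  3  3  2  3  4  5  6
  x  4  4  3  2  3  4  5
  v  5  5  4  3  2  3  4
  t  6  6  5  4  3  2  3
  e  7  7  6  5  4  3  2
The bottom-right entry gives D[7][6] = 2, so no sequence of fewer than 2 edits works. Backtracking through the table gives one optimal edit sequence (2 edits):
  twlxvte → wlxvte (del t @1)
  wlxvte → ylxvte (sub w→y @1)
Edit distance = 2.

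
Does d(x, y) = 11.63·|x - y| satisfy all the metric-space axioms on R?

Yes. Since |x - y| is a metric on R and 11.63 > 0, the positive scalar multiple 11.63·|x - y| is also a metric: scaling by a positive constant preserves non-negativity, identity (d=0 ⟺ |x-y|=0 ⟺ x=y), symmetry, and the triangle inequality.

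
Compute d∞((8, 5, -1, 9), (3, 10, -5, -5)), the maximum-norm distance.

max(|x_i - y_i|) = max(|8 - 3|, |5 - 10|, |-1 - (-5)|, |9 - (-5)|) = max(5, 5, 4, 14) = 14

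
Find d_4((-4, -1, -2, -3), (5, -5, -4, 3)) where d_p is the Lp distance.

(Σ|x_i - y_i|^4)^(1/4) = (|-4 - 5|^4 + |-1 - (-5)|^4 + |-2 - (-4)|^4 + |-3 - 3|^4)^(1/4)
= (9^4 + 4^4 + 2^4 + 6^4)^(1/4) = (6561 + 256 + 16 + 1296)^(1/4) = (8129)^(1/4) ≈ 9.4953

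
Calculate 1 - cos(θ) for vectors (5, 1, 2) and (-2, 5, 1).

With u = (5, 1, 2), v = (-2, 5, 1):
u·v = 5·(-2) + 1·5 + 2·1 = (-10) + 5 + 2 = -3.
|u| = √(5² + 1² + 2²) = √30, |v| = √((-2)² + 5² + 1²) = √30, so |u||v| = √(30·30) = √900 = 30.
cos θ = (u·v)/(|u||v|) = -3/30 = -0.1
Cosine distance = 1 - cos θ = 1 - (-0.1) = 1.1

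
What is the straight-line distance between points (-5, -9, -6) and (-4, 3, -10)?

√(Σ(x_i - y_i)²) = √((-5 - (-4))² + (-9 - 3)² + (-6 - (-10))²)
= √((-1)² + (-12)² + 4²) = √(1 + 144 + 16) = √161 ≈ 12.6886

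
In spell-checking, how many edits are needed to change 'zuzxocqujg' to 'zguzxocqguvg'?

Let D[i][j] be the edit distance between the first i characters of 'zuzxocqujg' and the first j characters of 'zguzxocqguvg', with D[i][0] = i, D[0][j] = j, and D[i][j] = D[i-1][j-1] if the characters match, else 1 + min(D[i-1][j], D[i][j-1], D[i-1][j-1]). Filling the table (rows: prefixes of 'zuzxocqujg', columns: prefixes of 'zguzxocqguvg'):
     ε  z  g  u  z  x  o  c  q  g  u  v  g
  ε  0  1  2  3  4  5  6  7  8  9 10 11 12
  z  1  0  1  2  3  4  5  6  7  8  9 10 11
  u  2  1  1  1  2  3  4  5  6  7  8  9 10
  z  3  2  2  2  1  2  3  4  5  6  7  8  9
  x  4  3  3  3  2  1  2  3  4  5  6  7  8
  o  5  4  4  4  3  2  1  2  3  4  5  6  7
  c  6  5  5  5  4  3  2  1  2  3  4  5  6
  q  7  6  6  6  5  4  3  2  1  2  3  4  5
  u  8  7  7  6  6  5  4  3  2  2  2  3  4
  j  9  8  8  7  7  6  5  4  3  3  3  3  4
  g 10  9  8  8  8  7  6  5  4  3  4  4  3
The bottom-right entry gives D[10][12] = 3, so no sequence of fewer than 3 edits works. Backtracking through the table gives one optimal edit sequence (3 edits):
  zuzxocqujg → zguzxocqujg (ins g @2)
  zguzxocqujg → zguzxocqgujg (ins g @9)
  zguzxocqgujg → zguzxocqguvg (sub j→v @11)
Edit distance = 3.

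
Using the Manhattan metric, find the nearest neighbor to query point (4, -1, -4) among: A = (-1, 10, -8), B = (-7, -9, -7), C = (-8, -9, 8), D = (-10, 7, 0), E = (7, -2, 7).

Distances: d(A) = 20, d(B) = 22, d(C) = 32, d(D) = 26, d(E) = 15. Nearest: E = (7, -2, 7) with distance 15.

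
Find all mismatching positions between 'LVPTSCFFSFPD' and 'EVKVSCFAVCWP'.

Differing positions: 1, 3, 4, 8, 9, 10, 11, 12. Hamming distance = 8.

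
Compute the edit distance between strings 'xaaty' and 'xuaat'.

Let D[i][j] be the edit distance between the first i characters of 'xaaty' and the first j characters of 'xuaat', with D[i][0] = i, D[0][j] = j, and D[i][j] = D[i-1][j-1] if the characters match, else 1 + min(D[i-1][j], D[i][j-1], D[i-1][j-1]). Filling the table (rows: prefixes of 'xaaty', columns: prefixes of 'xuaat'):
     ε  x  u  a  a  t
  ε  0  1  2  3  4  5
  x  1  0  1  2  3  4
  a  2  1  1  1  2  3
  a  3  2  2  1  1  2
  t  4  3  3  2  2  1
  y  5  4  4  3  3  2
The bottom-right entry gives D[5][5] = 2, so no sequence of fewer than 2 edits works. Backtracking through the table gives one optimal edit sequence (2 edits):
  xaaty → xuaaty (ins u @2)
  xuaaty → xuaat (del y @6)
Edit distance = 2.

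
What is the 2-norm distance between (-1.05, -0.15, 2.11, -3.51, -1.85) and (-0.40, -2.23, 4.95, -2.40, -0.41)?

(Σ|x_i - y_i|^2)^(1/2) = (|-1.05 - (-0.4)|^2 + |-0.15 - (-2.23)|^2 + |2.11 - 4.95|^2 + |-3.51 - (-2.4)|^2 + |-1.85 - (-0.41)|^2)^(1/2)
= (0.65^2 + 2.08^2 + 2.84^2 + 1.11^2 + 1.44^2)^(1/2) = (0.4225 + 4.3264 + 8.0656 + 1.2321 + 2.0736)^(1/2) = (16.1202)^(1/2) ≈ 4.015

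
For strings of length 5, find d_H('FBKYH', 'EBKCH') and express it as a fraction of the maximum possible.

Differing positions: 1, 4. Hamming distance = 2. The maximum possible Hamming distance for length-5 strings is 5, so d_H/5 = 2/5 = 0.4.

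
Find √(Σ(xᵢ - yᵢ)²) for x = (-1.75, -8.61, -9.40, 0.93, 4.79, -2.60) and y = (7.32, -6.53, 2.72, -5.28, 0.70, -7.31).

√(Σ(x_i - y_i)²) = √((-1.75 - 7.32)² + (-8.61 - (-6.53))² + (-9.4 - 2.72)² + (0.93 - (-5.28))² + (4.79 - 0.7)² + (-2.6 - (-7.31))²)
= √((-9.07)² + (-2.08)² + (-12.12)² + 6.21² + 4.09² + 4.71²) = √(82.2649 + 4.3264 + 146.8944 + 38.5641 + 16.7281 + 22.1841) = √310.962 ≈ 17.6341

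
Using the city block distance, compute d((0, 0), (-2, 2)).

Σ|x_i - y_i| = |0 - (-2)| + |0 - 2| = 2 + 2 = 4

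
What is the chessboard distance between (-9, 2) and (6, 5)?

max(|x_i - y_i|) = max(|-9 - 6|, |2 - 5|) = max(15, 3) = 15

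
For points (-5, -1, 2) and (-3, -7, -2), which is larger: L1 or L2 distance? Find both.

L1 = |-5 - (-3)| + |-1 - (-7)| + |2 - (-2)| = 2 + 6 + 4 = 12
L2 = √(2² + 6² + 4²) = √56 ≈ 7.4833
L1 ≥ L2 always (equality iff movement is along one axis); L1 > L2 here.
Ratio L1/L2 = 12/√56 ≈ 1.6036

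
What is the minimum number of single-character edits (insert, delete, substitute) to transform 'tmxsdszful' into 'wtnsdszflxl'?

Let D[i][j] be the edit distance between the first i characters of 'tmxsdszful' and the first j characters of 'wtnsdszflxl', with D[i][0] = i, D[0][j] = j, and D[i][j] = D[i-1][j-1] if the characters match, else 1 + min(D[i-1][j], D[i][j-1], D[i-1][j-1]). Filling the table (rows: prefixes of 'tmxsdszful', columns: prefixes of 'wtnsdszflxl'):
     ε  w  t  n  s  d  s  z  f  l  x  l
  ε  0  1  2  3  4  5  6  7  8  9 10 11
  t  1  1  1  2  3  4  5  6  7  8  9 10
  m  2  2  2  2  3  4  5  6  7  8  9 10
  x  3  3  3  3  3  4  5  6  7  8  8  9
  s  4  4  4  4  3  4  4  5  6  7  8  9
  d  5  5  5  5  4  3  4  5  6  7  8  9
  s  6  6  6  6  5  4  3  4  5  6  7  8
  z  7  7  7  7  6  5  4  3  4  5  6  7
  f  8  8  8  8  7  6  5  4  3  4  5  6
  u  9  9  9  9  8  7  6  5  4  4  5  6
  l 10 10 10 10  9  8  7  6  5  4  5  5
The bottom-right entry gives D[10][11] = 5, so no sequence of fewer than 5 edits works. Backtracking through the table gives one optimal edit sequence (5 edits):
  tmxsdszful → wmxsdszful (sub t→w @1)
  wmxsdszful → wtxsdszful (sub m→t @2)
  wtxsdszful → wtnsdszful (sub x→n @3)
  wtnsdszful → wtnsdszflul (ins l @9)
  wtnsdszflul → wtnsdszflxl (sub u→x @10)
Edit distance = 5.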